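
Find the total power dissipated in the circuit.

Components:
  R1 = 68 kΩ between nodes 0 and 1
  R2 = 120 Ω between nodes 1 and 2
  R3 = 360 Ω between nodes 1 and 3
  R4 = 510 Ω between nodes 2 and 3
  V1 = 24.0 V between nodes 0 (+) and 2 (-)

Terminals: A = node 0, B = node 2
Nodal analysis, taking node 2 as the 0 V reference.
Source V1 fixes V_0 = 24 V.
KCL at each unknown node (sum of currents leaving = 0; resistances in Ω):
  Node 1: (V_1 - 24)/68000 + (V_1 - 0)/120 + (V_1 - V_3)/360 = 0
  Node 3: (V_3 - V_1)/360 + (V_3 - 0)/510 = 0
Collecting terms (coefficients in siemens):
  0.01113·V_1 - 0.002778·V_3 = 0.0003529
  0.004739·V_3 - 0.002778·V_1 = 0
Determinant D = (0.01113)(0.004739) - (-0.002778)(-0.002778) = 0.000045
V_1 = [(0.0003529)(0.004739) - (-0.002778)(0)]/D = 0.03716 V
V_3 = [(0.01113)(0) - (0.0003529)(-0.002778)]/D = 0.02178 V
Power in each resistor, P = (ΔV)²/R:
  P_R1 = (24 - 0.03716)²/68000 = 0.008444 W
  P_R2 = (0.03716 - 0)²/120 = 0.00001151 W
  P_R3 = (0.03716 - 0.02178)²/360 = 0.0000006568 W
  P_R4 = (0 - 0.02178)²/510 = 0.0000009305 W
P_total = P_R1 + P_R2 + P_R3 + P_R4 = 0.008457 W

Final answer: 0.008457 W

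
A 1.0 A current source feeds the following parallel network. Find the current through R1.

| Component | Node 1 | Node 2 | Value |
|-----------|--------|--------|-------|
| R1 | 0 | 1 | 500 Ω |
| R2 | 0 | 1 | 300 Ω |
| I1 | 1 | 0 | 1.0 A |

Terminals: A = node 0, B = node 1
All resistors sit directly between nodes 0 and 1, so they are in parallel and share one voltage V; the full source current 1 A splits among them.
1/R_par = 1/500 + 1/300 = 0.005333 S  =>  R_par = 187.5 Ω
V = I × R_par = 1 × 187.5 = 187.5 V
I_R1 = V/R1 = 187.5/500 = 0.375 A

Final answer: 0.375 A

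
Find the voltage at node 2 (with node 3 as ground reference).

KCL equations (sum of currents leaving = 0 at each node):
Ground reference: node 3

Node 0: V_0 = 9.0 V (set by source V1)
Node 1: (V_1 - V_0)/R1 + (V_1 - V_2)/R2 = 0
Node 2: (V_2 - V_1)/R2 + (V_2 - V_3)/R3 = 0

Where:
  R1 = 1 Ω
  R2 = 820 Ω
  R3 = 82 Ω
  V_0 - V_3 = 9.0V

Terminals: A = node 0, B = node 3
Nodal analysis, taking node 3 as the 0 V reference.
Source V1 fixes V_0 = 9 V.
KCL at each unknown node (sum of currents leaving = 0; resistances in Ω):
  Node 1: (V_1 - 9)/1 + (V_1 - V_2)/820 = 0
  Node 2: (V_2 - V_1)/820 + (V_2 - 0)/82 = 0
Collecting terms (coefficients in siemens):
  1.001·V_1 - 0.00122·V_2 = 9
  0.01341·V_2 - 0.00122·V_1 = 0
Determinant D = (1.001)(0.01341) - (-0.00122)(-0.00122) = 0.01343
V_1 = [(9)(0.01341) - (-0.00122)(0)]/D = 8.99 V
V_2 = [(1.001)(0) - (9)(-0.00122)]/D = 0.8173 V
The requested potential is V_2 = 0.8173 V.

Final answer: V_2 = 0.8173 V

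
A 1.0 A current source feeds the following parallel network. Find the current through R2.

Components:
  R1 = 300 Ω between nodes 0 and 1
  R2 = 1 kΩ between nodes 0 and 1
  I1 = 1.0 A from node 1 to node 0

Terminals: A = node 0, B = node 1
All resistors sit directly between nodes 0 and 1, so they are in parallel and share one voltage V; the full source current 1 A splits among them.
1/R_par = 1/300 + 1/1000 = 0.004333 S  =>  R_par = 230.8 Ω
V = I × R_par = 1 × 230.8 = 230.8 V
I_R2 = V/R2 = 230.8/1000 = 0.2308 A

Final answer: 0.2308 A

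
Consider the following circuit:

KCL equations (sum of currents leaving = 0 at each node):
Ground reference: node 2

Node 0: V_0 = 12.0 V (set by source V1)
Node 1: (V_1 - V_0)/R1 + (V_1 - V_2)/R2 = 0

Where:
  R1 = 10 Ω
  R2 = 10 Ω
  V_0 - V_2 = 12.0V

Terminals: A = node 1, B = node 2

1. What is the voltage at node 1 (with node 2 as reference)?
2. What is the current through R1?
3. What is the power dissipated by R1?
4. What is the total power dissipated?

Nodal analysis, taking node 2 as the 0 V reference.
Source V1 fixes V_0 = 12 V.
KCL at each unknown node (sum of currents leaving = 0; resistances in Ω):
  Node 1: (V_1 - 12)/10 + (V_1 - 0)/10 = 0
Collecting terms: 0.2 × V_1 = 1.2  =>  V_1 = 6 V
Part 1:
  Read off the nodal solution: V_1 = 6 V
Part 2:
  I_R1 = (V_0 - V_1)/R1 = (12 - 6)/10 = 0.6 A
  Magnitude: I_R1 = 0.6 A
Part 3:
  I_R1 = (V_0 - V_1)/R1 = (12 - 6)/10 = 0.6 A
  P_R1 = I_R1² × R1 = (0.6)² × 10 = 3.6 W
Part 4:
  Power in each resistor, P = (ΔV)²/R:
    P_R1 = (12 - 6)²/10 = 3.6 W
    P_R2 = (6 - 0)²/10 = 3.6 W
  P_total = P_R1 + P_R2 = 7.2 W

Final answers:
1. V_1 = 6 V
2. I_R1 = 0.6 A
3. P_R1 = 3.6 W
4. P_total = 7.2 W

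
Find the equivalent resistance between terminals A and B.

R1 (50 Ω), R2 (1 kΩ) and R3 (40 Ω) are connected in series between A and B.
Reduce the network between node 0 (A) and node 3 (B) by series/parallel combination:
  Rs1 = R1 + R2 (series, joined only at node 1) = 50 + 1000 = 1050 Ω
  Rs2 = R3 + Rs1 (series, joined only at node 2) = 40 + 1050 = 1090 Ω
R_eq = 1.09 kΩ

Final answer: 1.09 kΩ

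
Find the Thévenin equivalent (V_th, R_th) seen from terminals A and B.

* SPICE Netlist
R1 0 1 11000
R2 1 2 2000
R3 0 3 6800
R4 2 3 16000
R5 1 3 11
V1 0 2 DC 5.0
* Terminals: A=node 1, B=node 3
Step 1 — V_th is the open-circuit voltage V_A - V_B (nothing connected across the terminals).
Nodal analysis, taking node 2 as the 0 V reference.
Source V1 fixes V_0 = 5 V.
KCL at each unknown node (sum of currents leaving = 0; resistances in Ω):
  Node 1: (V_1 - 5)/11000 + (V_1 - 0)/2000 + (V_1 - V_3)/11 = 0
  Node 3: (V_3 - 5)/6800 + (V_3 - 0)/16000 + (V_3 - V_1)/11 = 0
Collecting terms (coefficients in siemens):
  0.0915·V_1 - 0.09091·V_3 = 0.0004545
  0.09112·V_3 - 0.09091·V_1 = 0.0007353
Determinant D = (0.0915)(0.09112) - (-0.09091)(-0.09091) = 0.00007289
V_1 = [(0.0004545)(0.09112) - (-0.09091)(0.0007353)]/D = 1.485 V
V_3 = [(0.0915)(0.0007353) - (0.0004545)(-0.09091)]/D = 1.49 V
V_th = V_1 - V_3 = 1.485 - 1.49 = -0.004654 V
Step 2 — R_th: zero the source — replace V1 by a short circuit (node 2 merges into node 0) — and find the resistance seen between A (node 1) and B (node 3).
Reduce the network between node 1 (A) and node 3 (B) by series/parallel combination:
  Rp1 = R1 ‖ R2 (parallel, both between nodes 0 and 1) = 1/(1/11000 + 1/2000) = 1692 Ω
  Rp2 = R3 ‖ R4 (parallel, both between nodes 0 and 3) = 1/(1/6800 + 1/16000) = 4772 Ω
  Rs1 = Rp1 + Rp2 (series, joined only at node 0) = 1692 + 4772 = 6464 Ω
  Rp3 = R5 ‖ Rs1 (parallel, both between nodes 1 and 3) = 1/(1/11 + 1/6464) = 10.98 Ω
R_th = 10.98 Ω

Final answer: V_th = -0.004654 V, R_th = 10.98 Ω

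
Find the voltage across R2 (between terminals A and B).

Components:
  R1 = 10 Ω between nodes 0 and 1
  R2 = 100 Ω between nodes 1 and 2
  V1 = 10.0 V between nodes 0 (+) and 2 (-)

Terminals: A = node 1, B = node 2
R1 and R2 are in series across V1 (node 0 → node 1 → node 2), and the output A–B is taken across R2, so this is a voltage divider.
Series current: I = V1/(R1 + R2) = 10/(10 + 100) = 10/110 = 0.09091 A
V_R2 = I × R2 = V1 × R2/(R1 + R2) = 10 × 100/110 = 9.091 V

Final answer: 9.091 V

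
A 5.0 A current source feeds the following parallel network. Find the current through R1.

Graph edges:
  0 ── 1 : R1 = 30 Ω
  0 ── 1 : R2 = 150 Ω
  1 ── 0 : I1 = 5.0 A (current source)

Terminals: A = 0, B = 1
All resistors sit directly between nodes 0 and 1, so they are in parallel and share one voltage V; the full source current 5 A splits among them.
1/R_par = 1/30 + 1/150 = 0.04 S  =>  R_par = 25 Ω
V = I × R_par = 5 × 25 = 125 V
I_R1 = V/R1 = 125/30 = 4.167 A

Final answer: 4.167 A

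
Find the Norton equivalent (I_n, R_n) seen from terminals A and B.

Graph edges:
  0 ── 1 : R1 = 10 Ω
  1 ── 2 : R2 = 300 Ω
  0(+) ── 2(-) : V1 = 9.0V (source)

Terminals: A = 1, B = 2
Find the Thévenin equivalent first; then I_n = V_th/R_th and R_n = R_th.
Step 1 — V_th is the open-circuit voltage V_A - V_B (nothing connected across the terminals).
Nodal analysis, taking node 2 as the 0 V reference.
Source V1 fixes V_0 = 9 V.
KCL at each unknown node (sum of currents leaving = 0; resistances in Ω):
  Node 1: (V_1 - 9)/10 + (V_1 - 0)/300 = 0
Collecting terms: 0.1033 × V_1 = 0.9  =>  V_1 = 8.71 V
V_th = V_1 - V_2 = 8.71 - 0 = 8.71 V
Step 2 — R_th: zero the source — replace V1 by a short circuit (node 2 merges into node 0) — and find the resistance seen between A (node 1) and B (node 0).
Reduce the network between node 1 (A) and node 0 (B) by series/parallel combination:
  Rp1 = R1 ‖ R2 (parallel, both between nodes 0 and 1) = 1/(1/10 + 1/300) = 9.677 Ω
R_th = 9.677 Ω
I_n = V_th/R_th = 8.71/9.677 = 0.9 A, and R_n = R_th = 9.677 Ω

Final answer: I_n = 0.9 A, R_n = 9.677 Ω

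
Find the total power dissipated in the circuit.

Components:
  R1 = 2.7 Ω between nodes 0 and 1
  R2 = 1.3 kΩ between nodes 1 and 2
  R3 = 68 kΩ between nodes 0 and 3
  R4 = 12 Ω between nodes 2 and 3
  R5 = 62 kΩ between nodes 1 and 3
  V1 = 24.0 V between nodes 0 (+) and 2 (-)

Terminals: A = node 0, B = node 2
Nodal analysis, taking node 2 as the 0 V reference.
Source V1 fixes V_0 = 24 V.
KCL at each unknown node (sum of currents leaving = 0; resistances in Ω):
  Node 1: (V_1 - 24)/2.7 + (V_1 - 0)/1300 + (V_1 - V_3)/62000 = 0
  Node 3: (V_3 - 24)/68000 + (V_3 - 0)/12 + (V_3 - V_1)/62000 = 0
Collecting terms (coefficients in siemens):
  0.3712·V_1 - 0.00001613·V_3 = 8.889
  0.08336·V_3 - 0.00001613·V_1 = 0.0003529
Determinant D = (0.3712)(0.08336) - (-0.00001613)(-0.00001613) = 0.03094
V_1 = [(8.889)(0.08336) - (-0.00001613)(0.0003529)]/D = 23.95 V
V_3 = [(0.3712)(0.0003529) - (8.889)(-0.00001613)]/D = 0.008867 V
Power in each resistor, P = (ΔV)²/R:
  P_R1 = (24 - 23.95)²/2.7 = 0.0009552 W
  P_R2 = (23.95 - 0)²/1300 = 0.4412 W
  P_R3 = (24 - 0.008867)²/68000 = 0.008464 W
  P_R4 = (0 - 0.008867)²/12 = 0.000006552 W
  P_R5 = (23.95 - 0.008867)²/62000 = 0.009244 W
P_total = P_R1 + P_R2 + P_R3 + P_R4 + P_R5 = 0.4599 W

Final answer: 0.4599 W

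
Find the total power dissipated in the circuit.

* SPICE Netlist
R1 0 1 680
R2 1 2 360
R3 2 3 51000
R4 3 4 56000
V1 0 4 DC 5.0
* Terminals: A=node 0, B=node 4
Nodal analysis, taking node 4 as the 0 V reference.
Source V1 fixes V_0 = 5 V.
KCL at each unknown node (sum of currents leaving = 0; resistances in Ω):
  Node 1: (V_1 - 5)/680 + (V_1 - V_2)/360 = 0
  Node 2: (V_2 - V_1)/360 + (V_2 - V_3)/51000 = 0
  Node 3: (V_3 - V_2)/51000 + (V_3 - 0)/56000 = 0
Collecting terms (coefficients in siemens):
  0.004248·V_1 - 0.002778·V_2 = 0.007353
  0.002797·V_2 - 0.002778·V_1 - 0.00001961·V_3 = 0
  0.00003746·V_3 - 0.00001961·V_2 = 0
Solving these 3 simultaneous equations (Gaussian elimination) gives:
  V_1 = 4.969 V, V_2 = 4.952 V, V_3 = 2.592 V
Power in each resistor, P = (ΔV)²/R:
  P_R1 = (5 - 4.969)²/680 = 0.000001456 W
  P_R2 = (4.969 - 4.952)²/360 = 0.000000771 W
  P_R3 = (4.952 - 2.592)²/51000 = 0.0001092 W
  P_R4 = (2.592 - 0)²/56000 = 0.0001199 W
P_total = P_R1 + P_R2 + P_R3 + P_R4 = 0.0002314 W

Final answer: 0.0002314 W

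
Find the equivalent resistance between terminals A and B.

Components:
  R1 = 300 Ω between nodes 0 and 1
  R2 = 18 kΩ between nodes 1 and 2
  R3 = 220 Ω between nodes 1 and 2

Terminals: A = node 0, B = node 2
Reduce the network between node 0 (A) and node 2 (B) by series/parallel combination:
  Rp1 = R2 ‖ R3 (parallel, both between nodes 1 and 2) = 1/(1/18000 + 1/220) = 217.3 Ω
  Rs1 = R1 + Rp1 (series, joined only at node 1) = 300 + 217.3 = 517.3 Ω
R_eq = 517.3 Ω

Final answer: 517.3 Ω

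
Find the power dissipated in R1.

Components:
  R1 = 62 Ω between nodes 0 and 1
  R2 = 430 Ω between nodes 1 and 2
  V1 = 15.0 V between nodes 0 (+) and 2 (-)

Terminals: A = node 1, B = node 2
Nodal analysis, taking node 2 as the 0 V reference.
Source V1 fixes V_0 = 15 V.
KCL at each unknown node (sum of currents leaving = 0; resistances in Ω):
  Node 1: (V_1 - 15)/62 + (V_1 - 0)/430 = 0
Collecting terms: 0.01845 × V_1 = 0.2419  =>  V_1 = 13.11 V
I_R1 = (V_0 - V_1)/R1 = (15 - 13.11)/62 = 0.03049 A
P_R1 = I_R1² × R1 = (0.03049)² × 62 = 0.05763 W

Final answer: 0.05763 W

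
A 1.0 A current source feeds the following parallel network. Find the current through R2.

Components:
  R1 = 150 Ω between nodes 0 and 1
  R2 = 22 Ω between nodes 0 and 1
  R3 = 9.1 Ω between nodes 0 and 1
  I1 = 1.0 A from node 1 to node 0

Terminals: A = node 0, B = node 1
All resistors sit directly between nodes 0 and 1, so they are in parallel and share one voltage V; the full source current 1 A splits among them.
1/R_par = 1/150 + 1/22 + 1/9.1 = 0.162 S  =>  R_par = 6.172 Ω
V = I × R_par = 1 × 6.172 = 6.172 V
I_R2 = V/R2 = 6.172/22 = 0.2806 A

Final answer: 0.2806 A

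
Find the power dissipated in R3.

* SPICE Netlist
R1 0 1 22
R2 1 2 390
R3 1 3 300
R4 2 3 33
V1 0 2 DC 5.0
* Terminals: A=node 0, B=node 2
Nodal analysis, taking node 2 as the 0 V reference.
Source V1 fixes V_0 = 5 V.
KCL at each unknown node (sum of currents leaving = 0; resistances in Ω):
  Node 1: (V_1 - 5)/22 + (V_1 - 0)/390 + (V_1 - V_3)/300 = 0
  Node 3: (V_3 - V_1)/300 + (V_3 - 0)/33 = 0
Collecting terms (coefficients in siemens):
  0.05135·V_1 - 0.003333·V_3 = 0.2273
  0.03364·V_3 - 0.003333·V_1 = 0
Determinant D = (0.05135)(0.03364) - (-0.003333)(-0.003333) = 0.001716
V_1 = [(0.2273)(0.03364) - (-0.003333)(0)]/D = 4.454 V
V_3 = [(0.05135)(0) - (0.2273)(-0.003333)]/D = 0.4414 V
I_R3 = (V_1 - V_3)/R3 = (4.454 - 0.4414)/300 = 0.01338 A
P_R3 = I_R3² × R3 = (0.01338)² × 300 = 0.05368 W

Final answer: 0.05368 W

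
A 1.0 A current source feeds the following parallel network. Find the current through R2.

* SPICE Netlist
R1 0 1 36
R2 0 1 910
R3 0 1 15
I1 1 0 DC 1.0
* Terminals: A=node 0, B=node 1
All resistors sit directly between nodes 0 and 1, so they are in parallel and share one voltage V; the full source current 1 A splits among them.
1/R_par = 1/36 + 1/910 + 1/15 = 0.09554 S  =>  R_par = 10.47 Ω
V = I × R_par = 1 × 10.47 = 10.47 V
I_R2 = V/R2 = 10.47/910 = 0.0115 A

Final answer: 0.0115 A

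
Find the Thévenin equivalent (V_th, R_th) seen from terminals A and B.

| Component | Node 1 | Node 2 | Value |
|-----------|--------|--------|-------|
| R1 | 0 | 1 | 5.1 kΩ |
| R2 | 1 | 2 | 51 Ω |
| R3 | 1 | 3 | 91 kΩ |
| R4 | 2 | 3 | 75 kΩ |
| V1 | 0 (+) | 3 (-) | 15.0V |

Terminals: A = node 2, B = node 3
Step 1 — V_th is the open-circuit voltage V_A - V_B (nothing connected across the terminals).
Nodal analysis, taking node 3 as the 0 V reference.
Source V1 fixes V_0 = 15 V.
KCL at each unknown node (sum of currents leaving = 0; resistances in Ω):
  Node 1: (V_1 - 15)/5100 + (V_1 - V_2)/51 + (V_1 - 0)/91000 = 0
  Node 2: (V_2 - V_1)/51 + (V_2 - 0)/75000 = 0
Collecting terms (coefficients in siemens):
  0.01981·V_1 - 0.01961·V_2 = 0.002941
  0.01962·V_2 - 0.01961·V_1 = 0
Determinant D = (0.01981)(0.01962) - (-0.01961)(-0.01961) = 0.000004324
V_1 = [(0.002941)(0.01962) - (-0.01961)(0)]/D = 13.35 V
V_2 = [(0.01981)(0) - (0.002941)(-0.01961)]/D = 13.34 V
V_th = V_2 - V_3 = 13.34 - 0 = 13.34 V
Step 2 — R_th: zero the source — replace V1 by a short circuit (node 3 merges into node 0) — and find the resistance seen between A (node 2) and B (node 0).
Reduce the network between node 2 (A) and node 0 (B) by series/parallel combination:
  Rp1 = R1 ‖ R3 (parallel, both between nodes 0 and 1) = 1/(1/5100 + 1/91000) = 4829 Ω
  Rs1 = R2 + Rp1 (series, joined only at node 1) = 51 + 4829 = 4880 Ω
  Rp2 = R4 ‖ Rs1 (parallel, both between nodes 0 and 2) = 1/(1/75000 + 1/4880) = 4582 Ω
R_th = 4.582 kΩ

Final answer: V_th = 13.34 V, R_th = 4.582 kΩ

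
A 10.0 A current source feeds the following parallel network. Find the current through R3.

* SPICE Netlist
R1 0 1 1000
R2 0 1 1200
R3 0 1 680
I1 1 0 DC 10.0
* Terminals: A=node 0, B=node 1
All resistors sit directly between nodes 0 and 1, so they are in parallel and share one voltage V; the full source current 10 A splits among them.
1/R_par = 1/1000 + 1/1200 + 1/680 = 0.003304 S  =>  R_par = 302.7 Ω
V = I × R_par = 10 × 302.7 = 3027 V
I_R3 = V/R3 = 3027/680 = 4.451 A

Final answer: 4.451 A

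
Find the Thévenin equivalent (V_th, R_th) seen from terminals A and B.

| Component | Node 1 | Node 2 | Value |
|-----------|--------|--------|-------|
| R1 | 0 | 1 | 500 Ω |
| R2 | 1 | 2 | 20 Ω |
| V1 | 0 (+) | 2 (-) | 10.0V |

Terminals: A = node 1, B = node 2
Step 1 — V_th is the open-circuit voltage V_A - V_B (nothing connected across the terminals).
Nodal analysis, taking node 2 as the 0 V reference.
Source V1 fixes V_0 = 10 V.
KCL at each unknown node (sum of currents leaving = 0; resistances in Ω):
  Node 1: (V_1 - 10)/500 + (V_1 - 0)/20 = 0
Collecting terms: 0.052 × V_1 = 0.02  =>  V_1 = 0.3846 V
V_th = V_1 - V_2 = 0.3846 - 0 = 0.3846 V
Step 2 — R_th: zero the source — replace V1 by a short circuit (node 2 merges into node 0) — and find the resistance seen between A (node 1) and B (node 0).
Reduce the network between node 1 (A) and node 0 (B) by series/parallel combination:
  Rp1 = R1 ‖ R2 (parallel, both between nodes 0 and 1) = 1/(1/500 + 1/20) = 19.23 Ω
R_th = 19.23 Ω

Final answer: V_th = 0.3846 V, R_th = 19.23 Ω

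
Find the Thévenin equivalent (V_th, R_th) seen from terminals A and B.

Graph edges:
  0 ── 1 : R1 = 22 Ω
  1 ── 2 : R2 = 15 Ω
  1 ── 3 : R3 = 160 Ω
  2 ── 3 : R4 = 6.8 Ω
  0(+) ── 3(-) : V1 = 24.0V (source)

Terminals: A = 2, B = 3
Step 1 — V_th is the open-circuit voltage V_A - V_B (nothing connected across the terminals).
Nodal analysis, taking node 3 as the 0 V reference.
Source V1 fixes V_0 = 24 V.
KCL at each unknown node (sum of currents leaving = 0; resistances in Ω):
  Node 1: (V_1 - 24)/22 + (V_1 - V_2)/15 + (V_1 - 0)/160 = 0
  Node 2: (V_2 - V_1)/15 + (V_2 - 0)/6.8 = 0
Collecting terms (coefficients in siemens):
  0.1184·V_1 - 0.06667·V_2 = 1.091
  0.2137·V_2 - 0.06667·V_1 = 0
Determinant D = (0.1184)(0.2137) - (-0.06667)(-0.06667) = 0.02085
V_1 = [(1.091)(0.2137) - (-0.06667)(0)]/D = 11.18 V
V_2 = [(0.1184)(0) - (1.091)(-0.06667)]/D = 3.487 V
V_th = V_2 - V_3 = 3.487 - 0 = 3.487 V
Step 2 — R_th: zero the source — replace V1 by a short circuit (node 3 merges into node 0) — and find the resistance seen between A (node 2) and B (node 0).
Reduce the network between node 2 (A) and node 0 (B) by series/parallel combination:
  Rp1 = R1 ‖ R3 (parallel, both between nodes 0 and 1) = 1/(1/22 + 1/160) = 19.34 Ω
  Rs1 = R2 + Rp1 (series, joined only at node 1) = 15 + 19.34 = 34.34 Ω
  Rp2 = R4 ‖ Rs1 (parallel, both between nodes 0 and 2) = 1/(1/6.8 + 1/34.34) = 5.676 Ω
R_th = 5.676 Ω

Final answer: V_th = 3.487 V, R_th = 5.676 Ω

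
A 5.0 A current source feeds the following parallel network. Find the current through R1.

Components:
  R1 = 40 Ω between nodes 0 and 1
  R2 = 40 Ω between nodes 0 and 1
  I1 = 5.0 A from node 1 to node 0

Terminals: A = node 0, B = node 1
All resistors sit directly between nodes 0 and 1, so they are in parallel and share one voltage V; the full source current 5 A splits among them.
1/R_par = 1/40 + 1/40 = 0.05 S  =>  R_par = 20 Ω
V = I × R_par = 5 × 20 = 100 V
I_R1 = V/R1 = 100/40 = 2.5 A

Final answer: 2.5 A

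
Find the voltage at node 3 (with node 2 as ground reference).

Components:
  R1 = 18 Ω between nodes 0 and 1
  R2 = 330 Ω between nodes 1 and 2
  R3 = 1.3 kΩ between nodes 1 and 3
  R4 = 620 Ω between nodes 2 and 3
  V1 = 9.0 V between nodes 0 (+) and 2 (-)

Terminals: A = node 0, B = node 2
Nodal analysis, taking node 2 as the 0 V reference.
Source V1 fixes V_0 = 9 V.
KCL at each unknown node (sum of currents leaving = 0; resistances in Ω):
  Node 1: (V_1 - 9)/18 + (V_1 - 0)/330 + (V_1 - V_3)/1300 = 0
  Node 3: (V_3 - V_1)/1300 + (V_3 - 0)/620 = 0
Collecting terms (coefficients in siemens):
  0.05936·V_1 - 0.0007692·V_3 = 0.5
  0.002382·V_3 - 0.0007692·V_1 = 0
Determinant D = (0.05936)(0.002382) - (-0.0007692)(-0.0007692) = 0.0001408
V_1 = [(0.5)(0.002382) - (-0.0007692)(0)]/D = 8.459 V
V_3 = [(0.05936)(0) - (0.5)(-0.0007692)]/D = 2.732 V
The requested potential is V_3 = 2.732 V.

Final answer: V_3 = 2.732 V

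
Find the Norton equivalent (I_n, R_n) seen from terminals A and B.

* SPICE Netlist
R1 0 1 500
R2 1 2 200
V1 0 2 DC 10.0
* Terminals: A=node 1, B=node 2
Find the Thévenin equivalent first; then I_n = V_th/R_th and R_n = R_th.
Step 1 — V_th is the open-circuit voltage V_A - V_B (nothing connected across the terminals).
Nodal analysis, taking node 2 as the 0 V reference.
Source V1 fixes V_0 = 10 V.
KCL at each unknown node (sum of currents leaving = 0; resistances in Ω):
  Node 1: (V_1 - 10)/500 + (V_1 - 0)/200 = 0
Collecting terms: 0.007 × V_1 = 0.02  =>  V_1 = 2.857 V
V_th = V_1 - V_2 = 2.857 - 0 = 2.857 V
Step 2 — R_th: zero the source — replace V1 by a short circuit (node 2 merges into node 0) — and find the resistance seen between A (node 1) and B (node 0).
Reduce the network between node 1 (A) and node 0 (B) by series/parallel combination:
  Rp1 = R1 ‖ R2 (parallel, both between nodes 0 and 1) = 1/(1/500 + 1/200) = 142.9 Ω
R_th = 142.9 Ω
I_n = V_th/R_th = 2.857/142.9 = 0.02 A, and R_n = R_th = 142.9 Ω

Final answer: I_n = 0.02 A, R_n = 142.9 Ω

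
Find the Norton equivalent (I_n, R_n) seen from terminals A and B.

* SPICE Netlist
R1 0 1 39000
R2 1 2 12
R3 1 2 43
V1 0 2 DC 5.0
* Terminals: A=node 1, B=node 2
Find the Thévenin equivalent first; then I_n = V_th/R_th and R_n = R_th.
Step 1 — V_th is the open-circuit voltage V_A - V_B (nothing connected across the terminals).
Nodal analysis, taking node 2 as the 0 V reference.
Source V1 fixes V_0 = 5 V.
KCL at each unknown node (sum of currents leaving = 0; resistances in Ω):
  Node 1: (V_1 - 5)/39000 + (V_1 - 0)/12 + (V_1 - 0)/43 = 0
Collecting terms: 0.1066 × V_1 = 0.0001282  =>  V_1 = 0.001203 V
V_th = V_1 - V_2 = 0.001203 - 0 = 0.001203 V
Step 2 — R_th: zero the source — replace V1 by a short circuit (node 2 merges into node 0) — and find the resistance seen between A (node 1) and B (node 0).
Reduce the network between node 1 (A) and node 0 (B) by series/parallel combination:
  Rp1 = R1 ‖ R2 ‖ R3 (parallel, all between nodes 0 and 1) = 1/(1/39000 + 1/12 + 1/43) = 9.38 Ω
R_th = 9.38 Ω
I_n = V_th/R_th = 0.001203/9.38 = 0.0001282 A, and R_n = R_th = 9.38 Ω

Final answer: I_n = 0.0001282 A, R_n = 9.38 Ω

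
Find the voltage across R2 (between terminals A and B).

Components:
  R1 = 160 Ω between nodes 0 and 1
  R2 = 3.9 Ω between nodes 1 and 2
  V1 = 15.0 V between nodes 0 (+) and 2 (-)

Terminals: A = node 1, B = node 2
R1 and R2 are in series across V1 (node 0 → node 1 → node 2), and the output A–B is taken across R2, so this is a voltage divider.
Series current: I = V1/(R1 + R2) = 15/(160 + 3.9) = 15/163.9 = 0.09152 A
V_R2 = I × R2 = V1 × R2/(R1 + R2) = 15 × 3.9/163.9 = 0.3569 V

Final answer: 0.3569 V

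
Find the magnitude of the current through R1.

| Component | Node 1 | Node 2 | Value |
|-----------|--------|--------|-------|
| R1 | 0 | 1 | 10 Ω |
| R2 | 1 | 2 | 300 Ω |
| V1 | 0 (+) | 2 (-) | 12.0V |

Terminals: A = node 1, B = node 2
Nodal analysis, taking node 2 as the 0 V reference.
Source V1 fixes V_0 = 12 V.
KCL at each unknown node (sum of currents leaving = 0; resistances in Ω):
  Node 1: (V_1 - 12)/10 + (V_1 - 0)/300 = 0
Collecting terms: 0.1033 × V_1 = 1.2  =>  V_1 = 11.61 V
I_R1 = (V_0 - V_1)/R1 = (12 - 11.61)/10 = 0.03871 A
|I_R1| = 0.03871 A

Final answer: |I_R1| = 0.03871 A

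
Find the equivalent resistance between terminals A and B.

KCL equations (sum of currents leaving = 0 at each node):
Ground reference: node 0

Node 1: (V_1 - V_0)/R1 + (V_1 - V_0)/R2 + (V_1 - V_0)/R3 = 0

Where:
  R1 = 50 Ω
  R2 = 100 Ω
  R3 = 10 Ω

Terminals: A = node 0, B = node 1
Reduce the network between node 0 (A) and node 1 (B) by series/parallel combination:
  Rp1 = R1 ‖ R2 ‖ R3 (parallel, all between nodes 0 and 1) = 1/(1/50 + 1/100 + 1/10) = 7.692 Ω
R_eq = 7.692 Ω

Final answer: 7.692 Ω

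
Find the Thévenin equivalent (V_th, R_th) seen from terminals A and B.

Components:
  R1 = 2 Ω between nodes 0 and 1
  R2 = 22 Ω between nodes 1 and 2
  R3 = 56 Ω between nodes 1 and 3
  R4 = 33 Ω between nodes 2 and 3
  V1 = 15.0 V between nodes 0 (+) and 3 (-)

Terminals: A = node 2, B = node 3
Step 1 — V_th is the open-circuit voltage V_A - V_B (nothing connected across the terminals).
Nodal analysis, taking node 3 as the 0 V reference.
Source V1 fixes V_0 = 15 V.
KCL at each unknown node (sum of currents leaving = 0; resistances in Ω):
  Node 1: (V_1 - 15)/2 + (V_1 - V_2)/22 + (V_1 - 0)/56 = 0
  Node 2: (V_2 - V_1)/22 + (V_2 - 0)/33 = 0
Collecting terms (coefficients in siemens):
  0.5633·V_1 - 0.04545·V_2 = 7.5
  0.07576·V_2 - 0.04545·V_1 = 0
Determinant D = (0.5633)(0.07576) - (-0.04545)(-0.04545) = 0.04061
V_1 = [(7.5)(0.07576) - (-0.04545)(0)]/D = 13.99 V
V_2 = [(0.5633)(0) - (7.5)(-0.04545)]/D = 8.395 V
V_th = V_2 - V_3 = 8.395 - 0 = 8.395 V
Step 2 — R_th: zero the source — replace V1 by a short circuit (node 3 merges into node 0) — and find the resistance seen between A (node 2) and B (node 0).
Reduce the network between node 2 (A) and node 0 (B) by series/parallel combination:
  Rp1 = R1 ‖ R3 (parallel, both between nodes 0 and 1) = 1/(1/2 + 1/56) = 1.931 Ω
  Rs1 = R2 + Rp1 (series, joined only at node 1) = 22 + 1.931 = 23.93 Ω
  Rp2 = R4 ‖ Rs1 (parallel, both between nodes 0 and 2) = 1/(1/33 + 1/23.93) = 13.87 Ω
R_th = 13.87 Ω

Final answer: V_th = 8.395 V, R_th = 13.87 Ω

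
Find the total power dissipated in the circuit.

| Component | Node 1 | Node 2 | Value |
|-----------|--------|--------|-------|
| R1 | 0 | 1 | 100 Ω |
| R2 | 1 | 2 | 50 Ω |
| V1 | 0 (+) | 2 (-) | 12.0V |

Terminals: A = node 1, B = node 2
Nodal analysis, taking node 2 as the 0 V reference.
Source V1 fixes V_0 = 12 V.
KCL at each unknown node (sum of currents leaving = 0; resistances in Ω):
  Node 1: (V_1 - 12)/100 + (V_1 - 0)/50 = 0
Collecting terms: 0.03 × V_1 = 0.12  =>  V_1 = 4 V
Power in each resistor, P = (ΔV)²/R:
  P_R1 = (12 - 4)²/100 = 0.64 W
  P_R2 = (4 - 0)²/50 = 0.32 W
P_total = P_R1 + P_R2 = 0.96 W

Final answer: 0.96 W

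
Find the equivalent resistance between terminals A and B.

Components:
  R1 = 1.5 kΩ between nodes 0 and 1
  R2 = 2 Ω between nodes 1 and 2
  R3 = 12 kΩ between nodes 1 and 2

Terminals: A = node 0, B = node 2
Reduce the network between node 0 (A) and node 2 (B) by series/parallel combination:
  Rp1 = R2 ‖ R3 (parallel, both between nodes 1 and 2) = 1/(1/2 + 1/12000) = 2 Ω
  Rs1 = R1 + Rp1 (series, joined only at node 1) = 1500 + 2 = 1502 Ω
R_eq = 1.502 kΩ

Final answer: 1.502 kΩ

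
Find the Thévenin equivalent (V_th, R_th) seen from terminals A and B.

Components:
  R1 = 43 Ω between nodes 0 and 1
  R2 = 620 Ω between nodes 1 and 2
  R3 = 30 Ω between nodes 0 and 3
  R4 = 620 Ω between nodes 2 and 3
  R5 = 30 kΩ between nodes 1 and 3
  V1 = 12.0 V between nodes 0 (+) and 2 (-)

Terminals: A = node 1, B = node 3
Step 1 — V_th is the open-circuit voltage V_A - V_B (nothing connected across the terminals).
Nodal analysis, taking node 2 as the 0 V reference.
Source V1 fixes V_0 = 12 V.
KCL at each unknown node (sum of currents leaving = 0; resistances in Ω):
  Node 1: (V_1 - 12)/43 + (V_1 - 0)/620 + (V_1 - V_3)/30000 = 0
  Node 3: (V_3 - 12)/30 + (V_3 - 0)/620 + (V_3 - V_1)/30000 = 0
Collecting terms (coefficients in siemens):
  0.0249·V_1 - 0.00003333·V_3 = 0.2791
  0.03498·V_3 - 0.00003333·V_1 = 0.4
Determinant D = (0.0249)(0.03498) - (-0.00003333)(-0.00003333) = 0.0008711
V_1 = [(0.2791)(0.03498) - (-0.00003333)(0.4)]/D = 11.22 V
V_3 = [(0.0249)(0.4) - (0.2791)(-0.00003333)]/D = 11.45 V
V_th = V_1 - V_3 = 11.22 - 11.45 = -0.2239 V
Step 2 — R_th: zero the source — replace V1 by a short circuit (node 2 merges into node 0) — and find the resistance seen between A (node 1) and B (node 3).
Reduce the network between node 1 (A) and node 3 (B) by series/parallel combination:
  Rp1 = R1 ‖ R2 (parallel, both between nodes 0 and 1) = 1/(1/43 + 1/620) = 40.21 Ω
  Rp2 = R3 ‖ R4 (parallel, both between nodes 0 and 3) = 1/(1/30 + 1/620) = 28.62 Ω
  Rs1 = Rp1 + Rp2 (series, joined only at node 0) = 40.21 + 28.62 = 68.83 Ω
  Rp3 = R5 ‖ Rs1 (parallel, both between nodes 1 and 3) = 1/(1/30000 + 1/68.83) = 68.67 Ω
R_th = 68.67 Ω

Final answer: V_th = -0.2239 V, R_th = 68.67 Ω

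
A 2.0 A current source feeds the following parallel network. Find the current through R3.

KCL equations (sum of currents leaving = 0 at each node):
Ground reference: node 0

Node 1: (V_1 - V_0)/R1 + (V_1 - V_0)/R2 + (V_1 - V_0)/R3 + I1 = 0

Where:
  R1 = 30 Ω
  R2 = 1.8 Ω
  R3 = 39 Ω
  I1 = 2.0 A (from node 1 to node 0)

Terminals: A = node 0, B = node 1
All resistors sit directly between nodes 0 and 1, so they are in parallel and share one voltage V; the full source current 2 A splits among them.
1/R_par = 1/30 + 1/1.8 + 1/39 = 0.6145 S  =>  R_par = 1.627 Ω
V = I × R_par = 2 × 1.627 = 3.255 V
I_R3 = V/R3 = 3.255/39 = 0.08345 A

Final answer: 0.08345 A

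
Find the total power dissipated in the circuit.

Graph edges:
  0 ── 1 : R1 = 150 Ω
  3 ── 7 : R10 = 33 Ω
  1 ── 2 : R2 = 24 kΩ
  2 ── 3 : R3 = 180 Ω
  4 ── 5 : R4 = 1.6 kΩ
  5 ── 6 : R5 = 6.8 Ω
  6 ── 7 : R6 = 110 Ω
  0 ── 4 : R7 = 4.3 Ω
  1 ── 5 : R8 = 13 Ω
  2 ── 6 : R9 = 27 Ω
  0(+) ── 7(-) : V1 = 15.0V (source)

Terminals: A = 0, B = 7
Nodal analysis, taking node 7 as the 0 V reference.
Source V1 fixes V_0 = 15 V.
KCL at each unknown node (sum of currents leaving = 0; resistances in Ω):
  Node 1: (V_1 - 15)/150 + (V_1 - V_2)/24000 + (V_1 - V_5)/13 = 0
  Node 2: (V_2 - V_1)/24000 + (V_2 - V_3)/180 + (V_2 - V_6)/27 = 0
  Node 3: (V_3 - V_2)/180 + (V_3 - 0)/33 = 0
  Node 4: (V_4 - V_5)/1600 + (V_4 - 15)/4.3 = 0
  Node 5: (V_5 - V_4)/1600 + (V_5 - V_6)/6.8 + (V_5 - V_1)/13 = 0
  Node 6: (V_6 - V_5)/6.8 + (V_6 - 0)/110 + (V_6 - V_2)/27 = 0
Collecting terms (coefficients in siemens):
  0.08363·V_1 - 0.00004167·V_2 - 0.07692·V_5 = 0.1
  0.04263·V_2 - 0.00004167·V_1 - 0.005556·V_3 - 0.03704·V_6 = 0
  0.03586·V_3 - 0.005556·V_2 = 0
  0.2332·V_4 - 0.000625·V_5 = 3.488
  0.2246·V_5 - 0.07692·V_1 - 0.000625·V_4 - 0.1471·V_6 = 0
  0.1932·V_6 - 0.03704·V_2 - 0.1471·V_5 = 0
Solving these 6 simultaneous equations (Gaussian elimination) gives:
  V_1 = 6.126 V, V_2 = 4.364 V, V_3 = 0.6761 V, V_4 = 14.97 V
  V_5 = 5.358 V, V_6 = 4.915 V
Power in each resistor, P = (ΔV)²/R:
  P_R1 = (15 - 6.126)²/150 = 0.525 W
  P_R2 = (6.126 - 4.364)²/24000 = 0.0001294 W
  P_R3 = (4.364 - 0.6761)²/180 = 0.07556 W
  P_R4 = (14.97 - 5.358)²/1600 = 0.0578 W
  P_R5 = (5.358 - 4.915)²/6.8 = 0.02882 W
  P_R6 = (4.915 - 0)²/110 = 0.2196 W
  P_R7 = (15 - 14.97)²/4.3 = 0.0001553 W
  P_R8 = (6.126 - 5.358)²/13 = 0.04539 W
  P_R9 = (4.364 - 4.915)²/27 = 0.01125 W
  P_R10 = (0.6761 - 0)²/33 = 0.01385 W
P_total = P_R1 + P_R2 + P_R3 + P_R4 + P_R5 + P_R6 + P_R7 + P_R8 + P_R9 + P_R10 = 0.9776 W

Final answer: 0.9776 W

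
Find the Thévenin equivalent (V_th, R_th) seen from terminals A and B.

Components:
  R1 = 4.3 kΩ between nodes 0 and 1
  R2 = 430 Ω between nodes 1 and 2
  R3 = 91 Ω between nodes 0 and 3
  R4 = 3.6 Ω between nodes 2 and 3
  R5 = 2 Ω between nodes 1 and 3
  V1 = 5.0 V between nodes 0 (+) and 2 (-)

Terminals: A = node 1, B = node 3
Step 1 — V_th is the open-circuit voltage V_A - V_B (nothing connected across the terminals).
Nodal analysis, taking node 2 as the 0 V reference.
Source V1 fixes V_0 = 5 V.
KCL at each unknown node (sum of currents leaving = 0; resistances in Ω):
  Node 1: (V_1 - 5)/4300 + (V_1 - 0)/430 + (V_1 - V_3)/2 = 0
  Node 3: (V_3 - 5)/91 + (V_3 - 0)/3.6 + (V_3 - V_1)/2 = 0
Collecting terms (coefficients in siemens):
  0.5026·V_1 - 0.5·V_3 = 0.001163
  0.7888·V_3 - 0.5·V_1 = 0.05495
Determinant D = (0.5026)(0.7888) - (-0.5)(-0.5) = 0.1464
V_1 = [(0.001163)(0.7888) - (-0.5)(0.05495)]/D = 0.1939 V
V_3 = [(0.5026)(0.05495) - (0.001163)(-0.5)]/D = 0.1926 V
V_th = V_1 - V_3 = 0.1939 - 0.1926 = 0.001333 V
Step 2 — R_th: zero the source — replace V1 by a short circuit (node 2 merges into node 0) — and find the resistance seen between A (node 1) and B (node 3).
Reduce the network between node 1 (A) and node 3 (B) by series/parallel combination:
  Rp1 = R1 ‖ R2 (parallel, both between nodes 0 and 1) = 1/(1/4300 + 1/430) = 390.9 Ω
  Rp2 = R3 ‖ R4 (parallel, both between nodes 0 and 3) = 1/(1/91 + 1/3.6) = 3.463 Ω
  Rs1 = Rp1 + Rp2 (series, joined only at node 0) = 390.9 + 3.463 = 394.4 Ω
  Rp3 = R5 ‖ Rs1 (parallel, both between nodes 1 and 3) = 1/(1/2 + 1/394.4) = 1.99 Ω
R_th = 1.99 Ω

Final answer: V_th = 0.001333 V, R_th = 1.99 Ω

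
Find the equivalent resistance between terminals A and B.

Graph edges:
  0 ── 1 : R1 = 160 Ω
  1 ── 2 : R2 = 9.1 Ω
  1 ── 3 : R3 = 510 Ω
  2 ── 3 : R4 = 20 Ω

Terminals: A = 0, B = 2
Reduce the network between node 0 (A) and node 2 (B) by series/parallel combination:
  Rs1 = R3 + R4 (series, joined only at node 3) = 510 + 20 = 530 Ω
  Rp1 = R2 ‖ Rs1 (parallel, both between nodes 1 and 2) = 1/(1/9.1 + 1/530) = 8.946 Ω
  Rs2 = R1 + Rp1 (series, joined only at node 1) = 160 + 8.946 = 168.9 Ω
R_eq = 168.9 Ω

Final answer: 168.9 Ω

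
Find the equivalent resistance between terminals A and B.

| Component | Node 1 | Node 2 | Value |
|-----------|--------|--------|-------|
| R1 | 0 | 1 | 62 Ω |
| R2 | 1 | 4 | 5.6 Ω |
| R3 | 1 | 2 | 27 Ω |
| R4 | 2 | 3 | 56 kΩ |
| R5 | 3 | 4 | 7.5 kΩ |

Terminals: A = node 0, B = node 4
Reduce the network between node 0 (A) and node 4 (B) by series/parallel combination:
  Rs1 = R3 + R4 (series, joined only at node 2) = 27 + 56000 = 56030 Ω
  Rs2 = R5 + Rs1 (series, joined only at node 3) = 7500 + 56030 = 63530 Ω
  Rp1 = R2 ‖ Rs2 (parallel, both between nodes 1 and 4) = 1/(1/5.6 + 1/63530) = 5.6 Ω
  Rs3 = R1 + Rp1 (series, joined only at node 1) = 62 + 5.6 = 67.6 Ω
R_eq = 67.6 Ω

Final answer: 67.6 Ω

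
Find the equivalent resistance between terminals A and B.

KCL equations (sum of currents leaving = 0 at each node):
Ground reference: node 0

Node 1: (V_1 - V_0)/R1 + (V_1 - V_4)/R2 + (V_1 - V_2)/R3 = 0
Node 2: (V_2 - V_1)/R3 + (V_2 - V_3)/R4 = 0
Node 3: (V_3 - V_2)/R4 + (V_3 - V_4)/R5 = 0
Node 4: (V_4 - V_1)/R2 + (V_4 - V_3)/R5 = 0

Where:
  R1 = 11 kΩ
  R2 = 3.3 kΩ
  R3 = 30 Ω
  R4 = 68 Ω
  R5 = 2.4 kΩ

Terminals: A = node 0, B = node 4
Reduce the network between node 0 (A) and node 4 (B) by series/parallel combination:
  Rs1 = R3 + R4 (series, joined only at node 2) = 30 + 68 = 98 Ω
  Rs2 = R5 + Rs1 (series, joined only at node 3) = 2400 + 98 = 2498 Ω
  Rp1 = R2 ‖ Rs2 (parallel, both between nodes 1 and 4) = 1/(1/3300 + 1/2498) = 1422 Ω
  Rs3 = R1 + Rp1 (series, joined only at node 1) = 11000 + 1422 = 12420 Ω
R_eq = 12.42 kΩ

Final answer: 12.42 kΩ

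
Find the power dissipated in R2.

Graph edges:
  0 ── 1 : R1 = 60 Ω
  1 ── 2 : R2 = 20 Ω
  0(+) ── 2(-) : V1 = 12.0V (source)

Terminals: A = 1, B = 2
Nodal analysis, taking node 2 as the 0 V reference.
Source V1 fixes V_0 = 12 V.
KCL at each unknown node (sum of currents leaving = 0; resistances in Ω):
  Node 1: (V_1 - 12)/60 + (V_1 - 0)/20 = 0
Collecting terms: 0.06667 × V_1 = 0.2  =>  V_1 = 3 V
I_R2 = (V_1 - V_2)/R2 = (3 - 0)/20 = 0.15 A
P_R2 = I_R2² × R2 = (0.15)² × 20 = 0.45 W

Final answer: 0.45 W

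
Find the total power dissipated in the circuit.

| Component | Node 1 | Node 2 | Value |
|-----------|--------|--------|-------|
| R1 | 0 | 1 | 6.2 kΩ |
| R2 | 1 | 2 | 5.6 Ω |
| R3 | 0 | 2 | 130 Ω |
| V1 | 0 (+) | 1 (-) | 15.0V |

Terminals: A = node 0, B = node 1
Nodal analysis, taking node 1 as the 0 V reference.
Source V1 fixes V_0 = 15 V.
KCL at each unknown node (sum of currents leaving = 0; resistances in Ω):
  Node 2: (V_2 - 0)/5.6 + (V_2 - 15)/130 = 0
Collecting terms: 0.1863 × V_2 = 0.1154  =>  V_2 = 0.6195 V
Power in each resistor, P = (ΔV)²/R:
  P_R1 = (15 - 0)²/6200 = 0.03629 W
  P_R2 = (0 - 0.6195)²/5.6 = 0.06853 W
  P_R3 = (15 - 0.6195)²/130 = 1.591 W
P_total = P_R1 + P_R2 + P_R3 = 1.696 W

Final answer: 1.696 W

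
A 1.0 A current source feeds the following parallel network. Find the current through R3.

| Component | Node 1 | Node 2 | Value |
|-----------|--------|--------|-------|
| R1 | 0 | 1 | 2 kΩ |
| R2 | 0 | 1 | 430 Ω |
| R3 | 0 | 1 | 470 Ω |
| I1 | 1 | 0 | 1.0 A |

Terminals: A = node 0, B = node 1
All resistors sit directly between nodes 0 and 1, so they are in parallel and share one voltage V; the full source current 1 A splits among them.
1/R_par = 1/2000 + 1/430 + 1/470 = 0.004953 S  =>  R_par = 201.9 Ω
V = I × R_par = 1 × 201.9 = 201.9 V
I_R3 = V/R3 = 201.9/470 = 0.4295 A

Final answer: 0.4295 A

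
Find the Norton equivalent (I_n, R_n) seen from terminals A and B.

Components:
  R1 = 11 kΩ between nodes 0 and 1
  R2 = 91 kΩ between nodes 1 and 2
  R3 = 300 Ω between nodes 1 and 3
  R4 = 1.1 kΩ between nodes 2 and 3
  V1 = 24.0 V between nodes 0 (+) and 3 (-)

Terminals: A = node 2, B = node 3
Find the Thévenin equivalent first; then I_n = V_th/R_th and R_n = R_th.
Step 1 — V_th is the open-circuit voltage V_A - V_B (nothing connected across the terminals).
Nodal analysis, taking node 3 as the 0 V reference.
Source V1 fixes V_0 = 24 V.
KCL at each unknown node (sum of currents leaving = 0; resistances in Ω):
  Node 1: (V_1 - 24)/11000 + (V_1 - V_2)/91000 + (V_1 - 0)/300 = 0
  Node 2: (V_2 - V_1)/91000 + (V_2 - 0)/1100 = 0
Collecting terms (coefficients in siemens):
  0.003435·V_1 - 0.00001099·V_2 = 0.002182
  0.0009201·V_2 - 0.00001099·V_1 = 0
Determinant D = (0.003435)(0.0009201) - (-0.00001099)(-0.00001099) = 0.000003161
V_1 = [(0.002182)(0.0009201) - (-0.00001099)(0)]/D = 0.6352 V
V_2 = [(0.003435)(0) - (0.002182)(-0.00001099)]/D = 0.007586 V
V_th = V_2 - V_3 = 0.007586 - 0 = 0.007586 V
Step 2 — R_th: zero the source — replace V1 by a short circuit (node 3 merges into node 0) — and find the resistance seen between A (node 2) and B (node 0).
Reduce the network between node 2 (A) and node 0 (B) by series/parallel combination:
  Rp1 = R1 ‖ R3 (parallel, both between nodes 0 and 1) = 1/(1/11000 + 1/300) = 292 Ω
  Rs1 = R2 + Rp1 (series, joined only at node 1) = 91000 + 292 = 91290 Ω
  Rp2 = R4 ‖ Rs1 (parallel, both between nodes 0 and 2) = 1/(1/1100 + 1/91290) = 1087 Ω
R_th = 1.087 kΩ
I_n = V_th/R_th = 0.007586/1087 = 0.000006979 A, and R_n = R_th = 1.087 kΩ

Final answer: I_n = 6.979e-06 A, R_n = 1.087 kΩ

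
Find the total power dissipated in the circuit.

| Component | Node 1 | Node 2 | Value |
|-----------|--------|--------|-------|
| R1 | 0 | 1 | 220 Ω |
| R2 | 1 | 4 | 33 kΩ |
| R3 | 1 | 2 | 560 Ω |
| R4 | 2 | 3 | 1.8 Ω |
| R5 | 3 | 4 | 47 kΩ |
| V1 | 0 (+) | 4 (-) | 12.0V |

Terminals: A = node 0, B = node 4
Nodal analysis, taking node 4 as the 0 V reference.
Source V1 fixes V_0 = 12 V.
KCL at each unknown node (sum of currents leaving = 0; resistances in Ω):
  Node 1: (V_1 - 12)/220 + (V_1 - 0)/33000 + (V_1 - V_2)/560 = 0
  Node 2: (V_2 - V_1)/560 + (V_2 - V_3)/1.8 = 0
  Node 3: (V_3 - V_2)/1.8 + (V_3 - 0)/47000 = 0
Collecting terms (coefficients in siemens):
  0.006361·V_1 - 0.001786·V_2 = 0.05455
  0.5573·V_2 - 0.001786·V_1 - 0.5556·V_3 = 0
  0.5556·V_3 - 0.5556·V_2 = 0
Solving these 3 simultaneous equations (Gaussian elimination) gives:
  V_1 = 11.87 V, V_2 = 11.73 V, V_3 = 11.73 V
Power in each resistor, P = (ΔV)²/R:
  P_R1 = (12 - 11.87)²/220 = 0.00008161 W
  P_R2 = (11.87 - 0)²/33000 = 0.004267 W
  P_R3 = (11.87 - 11.73)²/560 = 0.00003486 W
  P_R4 = (11.73 - 11.73)²/1.8 = 0.000000112 W
  P_R5 = (11.73 - 0)²/47000 = 0.002925 W
P_total = P_R1 + P_R2 + P_R3 + P_R4 + P_R5 = 0.007309 W

Final answer: 0.007309 W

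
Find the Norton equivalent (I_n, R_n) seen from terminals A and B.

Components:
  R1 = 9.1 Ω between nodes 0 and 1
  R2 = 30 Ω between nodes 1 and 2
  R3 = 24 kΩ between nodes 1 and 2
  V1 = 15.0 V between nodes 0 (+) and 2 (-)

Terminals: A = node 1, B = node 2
Find the Thévenin equivalent first; then I_n = V_th/R_th and R_n = R_th.
Step 1 — V_th is the open-circuit voltage V_A - V_B (nothing connected across the terminals).
Nodal analysis, taking node 2 as the 0 V reference.
Source V1 fixes V_0 = 15 V.
KCL at each unknown node (sum of currents leaving = 0; resistances in Ω):
  Node 1: (V_1 - 15)/9.1 + (V_1 - 0)/30 + (V_1 - 0)/24000 = 0
Collecting terms: 0.1433 × V_1 = 1.648  =>  V_1 = 11.51 V
V_th = V_1 - V_2 = 11.51 - 0 = 11.51 V
Step 2 — R_th: zero the source — replace V1 by a short circuit (node 2 merges into node 0) — and find the resistance seen between A (node 1) and B (node 0).
Reduce the network between node 1 (A) and node 0 (B) by series/parallel combination:
  Rp1 = R1 ‖ R2 ‖ R3 (parallel, all between nodes 0 and 1) = 1/(1/9.1 + 1/30 + 1/24000) = 6.98 Ω
R_th = 6.98 Ω
I_n = V_th/R_th = 11.51/6.98 = 1.648 A, and R_n = R_th = 6.98 Ω

Final answer: I_n = 1.648 A, R_n = 6.98 Ω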